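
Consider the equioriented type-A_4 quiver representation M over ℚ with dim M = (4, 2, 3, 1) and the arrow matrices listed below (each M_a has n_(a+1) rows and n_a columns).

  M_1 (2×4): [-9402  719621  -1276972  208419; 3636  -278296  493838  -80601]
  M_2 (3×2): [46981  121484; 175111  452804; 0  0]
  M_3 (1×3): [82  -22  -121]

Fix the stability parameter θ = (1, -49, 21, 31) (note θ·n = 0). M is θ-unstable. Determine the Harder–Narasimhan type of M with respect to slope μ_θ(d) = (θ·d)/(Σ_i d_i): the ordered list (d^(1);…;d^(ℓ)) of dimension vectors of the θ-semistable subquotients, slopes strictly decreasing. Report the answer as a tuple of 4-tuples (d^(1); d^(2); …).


Interval decomposition of M: I[1,1]^2, I[1,2], I[1,3], I[3,3], I[3,4].
HN type (ℓ=4): μ^(1)=31; μ^(2)=21; μ^(3)=1; μ^(4)=-24

((0, 0, 0, 1); (0, 0, 3, 0); (2, 0, 0, 0); (2, 2, 0, 0))


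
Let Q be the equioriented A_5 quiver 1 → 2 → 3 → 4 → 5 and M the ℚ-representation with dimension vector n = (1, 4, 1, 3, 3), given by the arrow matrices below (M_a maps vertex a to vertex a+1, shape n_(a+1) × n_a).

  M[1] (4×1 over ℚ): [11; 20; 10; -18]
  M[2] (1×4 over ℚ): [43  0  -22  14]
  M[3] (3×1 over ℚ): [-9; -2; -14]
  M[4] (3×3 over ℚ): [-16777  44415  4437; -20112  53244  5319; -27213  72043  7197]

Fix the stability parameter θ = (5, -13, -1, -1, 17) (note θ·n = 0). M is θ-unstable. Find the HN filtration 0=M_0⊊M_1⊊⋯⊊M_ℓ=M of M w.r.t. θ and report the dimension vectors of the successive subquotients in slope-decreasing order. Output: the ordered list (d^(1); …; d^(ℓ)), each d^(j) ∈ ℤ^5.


Via rank(M_{q-1}∘⋯∘M_p): M ≅ I[1,5], I[2,2]^3, I[4,4], I[4,5], I[5,5].
μ_θ-semistable layers: μ^(1)=17; μ^(2)=-1; μ^(3)=-4; μ^(4)=-13

((0, 0, 0, 0, 3); (0, 0, 1, 3, 0); (1, 1, 0, 0, 0); (0, 3, 0, 0, 0))


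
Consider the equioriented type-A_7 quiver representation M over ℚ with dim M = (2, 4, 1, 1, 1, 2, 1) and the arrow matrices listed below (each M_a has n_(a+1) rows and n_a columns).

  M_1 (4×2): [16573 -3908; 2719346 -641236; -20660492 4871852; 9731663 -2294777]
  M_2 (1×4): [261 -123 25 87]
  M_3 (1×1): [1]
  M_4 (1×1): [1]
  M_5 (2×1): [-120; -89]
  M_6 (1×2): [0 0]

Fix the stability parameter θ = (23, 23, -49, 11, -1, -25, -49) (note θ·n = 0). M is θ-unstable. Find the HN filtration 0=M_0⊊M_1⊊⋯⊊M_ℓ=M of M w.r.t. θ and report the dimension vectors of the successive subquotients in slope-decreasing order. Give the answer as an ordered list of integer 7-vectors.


Barcode: M ≅ I[1,2], I[1,6], I[2,2]^2, I[6,6], I[7,7]. HN layers by μ_θ (4 steps, strictly decreasing):
  μ^(1)=23; μ^(2)=-3; μ^(3)=-25; μ^(4)=-49

((1, 3, 0, 0, 0, 0, 0); (1, 1, 1, 1, 1, 1, 0); (0, 0, 0, 0, 0, 1, 0); (0, 0, 0, 0, 0, 0, 1))


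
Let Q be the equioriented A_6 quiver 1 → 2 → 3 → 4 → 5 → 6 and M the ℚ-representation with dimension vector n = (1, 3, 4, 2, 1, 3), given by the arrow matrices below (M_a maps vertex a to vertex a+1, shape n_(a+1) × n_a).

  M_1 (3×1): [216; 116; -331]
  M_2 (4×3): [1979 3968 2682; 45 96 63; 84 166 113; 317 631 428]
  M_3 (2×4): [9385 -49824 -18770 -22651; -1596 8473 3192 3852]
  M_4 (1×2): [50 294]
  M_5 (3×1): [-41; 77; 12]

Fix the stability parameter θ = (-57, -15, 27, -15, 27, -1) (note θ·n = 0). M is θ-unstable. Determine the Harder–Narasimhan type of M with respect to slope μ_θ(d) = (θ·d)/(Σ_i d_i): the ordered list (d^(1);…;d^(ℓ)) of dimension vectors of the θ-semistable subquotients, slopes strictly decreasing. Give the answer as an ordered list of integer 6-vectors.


Via rank(M_{q-1}∘⋯∘M_p): M ≅ I[1,6], I[2,3], I[2,4], I[3,3], I[6,6]^2.
μ_θ-semistable layers: μ^(1)=27; μ^(2)=13; μ^(3)=6; μ^(4)=-1; μ^(5)=-15; μ^(6)=-57

((0, 0, 2, 0, 0, 0); (0, 0, 0, 0, 1, 1); (0, 0, 2, 2, 0, 0); (0, 0, 0, 0, 0, 2); (0, 3, 0, 0, 0, 0); (1, 0, 0, 0, 0, 0))


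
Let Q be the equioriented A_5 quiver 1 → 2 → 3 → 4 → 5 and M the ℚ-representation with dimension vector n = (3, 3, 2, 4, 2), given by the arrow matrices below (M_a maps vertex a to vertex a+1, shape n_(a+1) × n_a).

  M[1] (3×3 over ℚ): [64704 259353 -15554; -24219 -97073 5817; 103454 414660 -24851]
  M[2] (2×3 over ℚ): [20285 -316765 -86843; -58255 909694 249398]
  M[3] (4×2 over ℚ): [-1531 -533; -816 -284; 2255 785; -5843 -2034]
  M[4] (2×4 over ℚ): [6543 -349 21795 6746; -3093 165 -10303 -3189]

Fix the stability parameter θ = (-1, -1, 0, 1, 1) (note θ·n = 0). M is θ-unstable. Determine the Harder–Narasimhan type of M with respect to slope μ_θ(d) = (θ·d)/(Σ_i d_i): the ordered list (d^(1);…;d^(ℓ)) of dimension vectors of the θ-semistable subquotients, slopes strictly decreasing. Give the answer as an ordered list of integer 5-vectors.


Interval decomposition of M: I[1,2], I[1,4], I[1,5], I[4,4], I[4,5].
HN type (ℓ=3): μ^(1)=1; μ^(2)=0; μ^(3)=-1

((0, 0, 0, 4, 2); (0, 0, 2, 0, 0); (3, 3, 0, 0, 0))


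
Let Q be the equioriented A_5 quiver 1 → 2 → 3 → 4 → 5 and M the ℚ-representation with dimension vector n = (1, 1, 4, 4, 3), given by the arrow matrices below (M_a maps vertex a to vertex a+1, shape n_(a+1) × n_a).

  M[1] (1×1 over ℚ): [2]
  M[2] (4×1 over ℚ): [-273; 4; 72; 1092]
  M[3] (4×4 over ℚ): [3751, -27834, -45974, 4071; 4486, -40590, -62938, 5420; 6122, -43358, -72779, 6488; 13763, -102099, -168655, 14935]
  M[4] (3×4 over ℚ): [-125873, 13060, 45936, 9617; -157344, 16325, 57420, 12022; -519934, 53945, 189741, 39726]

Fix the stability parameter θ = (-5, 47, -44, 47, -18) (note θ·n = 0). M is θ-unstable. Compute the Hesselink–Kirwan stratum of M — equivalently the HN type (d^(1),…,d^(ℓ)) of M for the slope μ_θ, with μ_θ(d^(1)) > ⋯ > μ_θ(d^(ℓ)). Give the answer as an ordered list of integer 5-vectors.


Via rank(M_{q-1}∘⋯∘M_p): M ≅ I[1,4], I[3,5]^3.
μ_θ-semistable layers: μ^(1)=47; μ^(2)=29/2; μ^(3)=3/2; μ^(4)=-5; μ^(5)=-44

((0, 0, 0, 1, 0); (0, 0, 0, 3, 3); (0, 1, 1, 0, 0); (1, 0, 0, 0, 0); (0, 0, 3, 0, 0))


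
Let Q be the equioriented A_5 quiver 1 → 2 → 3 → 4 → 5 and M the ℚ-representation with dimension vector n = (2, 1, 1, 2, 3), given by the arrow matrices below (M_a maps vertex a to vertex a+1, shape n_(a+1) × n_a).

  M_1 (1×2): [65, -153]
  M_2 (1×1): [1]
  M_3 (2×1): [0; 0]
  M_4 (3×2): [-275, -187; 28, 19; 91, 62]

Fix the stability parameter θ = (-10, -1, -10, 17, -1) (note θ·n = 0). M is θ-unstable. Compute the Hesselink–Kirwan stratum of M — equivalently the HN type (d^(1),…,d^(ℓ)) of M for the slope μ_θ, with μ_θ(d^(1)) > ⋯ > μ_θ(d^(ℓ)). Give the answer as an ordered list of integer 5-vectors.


Interval decomposition of M: I[1,1], I[1,3], I[4,5]^2, I[5,5].
HN type (ℓ=4): μ^(1)=8; μ^(2)=-1; μ^(3)=-11/2; μ^(4)=-10

((0, 0, 0, 2, 2); (0, 0, 0, 0, 1); (0, 1, 1, 0, 0); (2, 0, 0, 0, 0))


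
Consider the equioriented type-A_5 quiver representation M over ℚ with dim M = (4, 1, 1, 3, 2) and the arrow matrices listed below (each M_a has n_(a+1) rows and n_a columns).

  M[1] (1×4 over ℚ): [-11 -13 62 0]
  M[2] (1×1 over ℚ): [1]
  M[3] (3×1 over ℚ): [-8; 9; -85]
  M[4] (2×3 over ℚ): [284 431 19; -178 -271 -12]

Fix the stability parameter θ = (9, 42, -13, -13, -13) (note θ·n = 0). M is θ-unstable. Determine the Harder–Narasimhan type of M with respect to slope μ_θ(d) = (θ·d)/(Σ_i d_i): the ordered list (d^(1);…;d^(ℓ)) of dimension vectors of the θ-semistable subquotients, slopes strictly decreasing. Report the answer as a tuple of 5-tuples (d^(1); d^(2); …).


Via rank(M_{q-1}∘⋯∘M_p): M ≅ I[1,1]^3, I[1,5], I[4,4], I[4,5].
μ_θ-semistable layers: μ^(1)=9; μ^(2)=12/5; μ^(3)=-13

((3, 0, 0, 0, 0); (1, 1, 1, 1, 1); (0, 0, 0, 2, 1))


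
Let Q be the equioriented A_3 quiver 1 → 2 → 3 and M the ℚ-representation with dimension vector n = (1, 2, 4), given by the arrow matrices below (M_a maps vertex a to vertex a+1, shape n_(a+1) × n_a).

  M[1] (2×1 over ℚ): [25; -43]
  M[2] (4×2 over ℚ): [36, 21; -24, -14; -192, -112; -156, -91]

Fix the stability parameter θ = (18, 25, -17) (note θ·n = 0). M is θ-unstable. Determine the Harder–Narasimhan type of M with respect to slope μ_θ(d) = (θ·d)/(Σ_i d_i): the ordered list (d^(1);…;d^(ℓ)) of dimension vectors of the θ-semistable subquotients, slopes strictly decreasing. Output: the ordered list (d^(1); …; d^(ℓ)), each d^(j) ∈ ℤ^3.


Interval decomposition of M: I[1,3], I[2,2], I[3,3]^3.
HN type (ℓ=3): μ^(1)=25; μ^(2)=26/3; μ^(3)=-17

((0, 1, 0); (1, 1, 1); (0, 0, 3))


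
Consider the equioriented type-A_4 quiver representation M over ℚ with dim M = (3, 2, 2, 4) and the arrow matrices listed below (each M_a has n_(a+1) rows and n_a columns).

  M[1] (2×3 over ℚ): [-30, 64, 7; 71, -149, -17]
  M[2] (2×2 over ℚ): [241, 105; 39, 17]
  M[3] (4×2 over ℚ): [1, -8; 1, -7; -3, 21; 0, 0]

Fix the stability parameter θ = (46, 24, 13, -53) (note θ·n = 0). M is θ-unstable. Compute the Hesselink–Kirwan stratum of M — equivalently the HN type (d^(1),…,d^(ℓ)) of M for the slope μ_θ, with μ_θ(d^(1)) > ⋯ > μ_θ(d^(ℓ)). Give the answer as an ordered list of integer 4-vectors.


Interval decomposition of M: I[1,1], I[1,4]^2, I[4,4]^2.
HN type (ℓ=3): μ^(1)=46; μ^(2)=15/2; μ^(3)=-53

((1, 0, 0, 0); (2, 2, 2, 2); (0, 0, 0, 2))


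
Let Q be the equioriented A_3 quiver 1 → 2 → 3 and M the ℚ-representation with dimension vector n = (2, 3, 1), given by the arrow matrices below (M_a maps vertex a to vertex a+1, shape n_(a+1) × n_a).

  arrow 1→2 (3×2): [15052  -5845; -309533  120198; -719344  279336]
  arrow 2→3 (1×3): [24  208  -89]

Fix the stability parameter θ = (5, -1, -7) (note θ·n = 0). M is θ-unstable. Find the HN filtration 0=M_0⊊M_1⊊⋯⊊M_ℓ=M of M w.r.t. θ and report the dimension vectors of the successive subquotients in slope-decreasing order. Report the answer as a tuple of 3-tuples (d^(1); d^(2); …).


Barcode: M ≅ I[1,2]^2, I[2,3]. HN layers by μ_θ (2 steps, strictly decreasing):
  μ^(1)=2; μ^(2)=-4

((2, 2, 0); (0, 1, 1))


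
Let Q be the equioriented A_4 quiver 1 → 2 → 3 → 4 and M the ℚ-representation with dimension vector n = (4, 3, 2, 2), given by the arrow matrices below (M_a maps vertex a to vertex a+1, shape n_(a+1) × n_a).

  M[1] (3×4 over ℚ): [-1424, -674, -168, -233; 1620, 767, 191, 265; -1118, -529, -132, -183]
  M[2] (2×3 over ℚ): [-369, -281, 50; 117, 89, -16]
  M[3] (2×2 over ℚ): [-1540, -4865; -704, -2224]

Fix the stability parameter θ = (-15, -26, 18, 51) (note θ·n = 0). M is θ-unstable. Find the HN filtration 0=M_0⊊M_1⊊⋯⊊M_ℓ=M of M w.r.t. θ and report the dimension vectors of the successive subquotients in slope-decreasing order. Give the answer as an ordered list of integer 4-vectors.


Interval decomposition of M: I[1,1], I[1,2], I[1,3], I[1,4], I[4,4].
HN type (ℓ=4): μ^(1)=51; μ^(2)=18; μ^(3)=-15; μ^(4)=-41/2

((0, 0, 0, 2); (0, 0, 2, 0); (1, 0, 0, 0); (3, 3, 0, 0))


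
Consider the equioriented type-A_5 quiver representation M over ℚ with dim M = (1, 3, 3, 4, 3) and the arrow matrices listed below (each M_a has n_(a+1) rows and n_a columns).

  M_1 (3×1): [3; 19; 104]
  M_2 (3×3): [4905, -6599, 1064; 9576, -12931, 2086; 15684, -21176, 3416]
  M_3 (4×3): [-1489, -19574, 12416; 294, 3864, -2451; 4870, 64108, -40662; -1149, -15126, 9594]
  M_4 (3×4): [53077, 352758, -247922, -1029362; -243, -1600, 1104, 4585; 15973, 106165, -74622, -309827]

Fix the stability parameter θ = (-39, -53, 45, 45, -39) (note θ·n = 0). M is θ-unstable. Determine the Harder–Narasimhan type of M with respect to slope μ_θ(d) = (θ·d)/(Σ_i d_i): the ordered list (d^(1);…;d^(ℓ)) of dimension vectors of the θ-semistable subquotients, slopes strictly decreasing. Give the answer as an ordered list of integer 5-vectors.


Barcode: M ≅ I[1,3], I[2,2], I[2,5], I[3,5], I[4,4], I[4,5]. HN layers by μ_θ (5 steps, strictly decreasing):
  μ^(1)=45; μ^(2)=17; μ^(3)=3; μ^(4)=-46; μ^(5)=-53

((0, 0, 1, 1, 0); (0, 0, 2, 2, 2); (0, 0, 0, 1, 1); (1, 1, 0, 0, 0); (0, 2, 0, 0, 0))


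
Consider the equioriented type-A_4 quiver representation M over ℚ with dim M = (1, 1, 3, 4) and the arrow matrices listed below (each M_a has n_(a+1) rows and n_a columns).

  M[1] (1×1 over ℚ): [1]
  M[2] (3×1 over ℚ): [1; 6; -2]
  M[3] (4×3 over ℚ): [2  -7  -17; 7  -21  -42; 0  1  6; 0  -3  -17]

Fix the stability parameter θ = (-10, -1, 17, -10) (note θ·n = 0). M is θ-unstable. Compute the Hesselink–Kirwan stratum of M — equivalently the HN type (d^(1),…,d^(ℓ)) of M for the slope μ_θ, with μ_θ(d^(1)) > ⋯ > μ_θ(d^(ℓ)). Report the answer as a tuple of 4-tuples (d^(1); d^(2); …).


Via rank(M_{q-1}∘⋯∘M_p): M ≅ I[1,4], I[3,4]^2, I[4,4].
μ_θ-semistable layers: μ^(1)=7/2; μ^(2)=-1; μ^(3)=-10

((0, 0, 3, 3); (0, 1, 0, 0); (1, 0, 0, 1))


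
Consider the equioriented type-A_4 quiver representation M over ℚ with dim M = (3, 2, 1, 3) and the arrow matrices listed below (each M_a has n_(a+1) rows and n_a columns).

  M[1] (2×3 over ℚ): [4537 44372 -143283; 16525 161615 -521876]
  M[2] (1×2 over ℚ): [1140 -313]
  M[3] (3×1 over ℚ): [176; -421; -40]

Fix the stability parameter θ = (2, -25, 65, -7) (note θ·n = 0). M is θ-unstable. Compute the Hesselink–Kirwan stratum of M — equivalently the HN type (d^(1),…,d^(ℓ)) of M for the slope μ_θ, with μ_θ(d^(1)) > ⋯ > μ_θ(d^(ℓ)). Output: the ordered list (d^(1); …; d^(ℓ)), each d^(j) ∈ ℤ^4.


Barcode: M ≅ I[1,1], I[1,2], I[1,4], I[4,4]^2. HN layers by μ_θ (4 steps, strictly decreasing):
  μ^(1)=29; μ^(2)=2; μ^(3)=-7; μ^(4)=-23/2

((0, 0, 1, 1); (1, 0, 0, 0); (0, 0, 0, 2); (2, 2, 0, 0))


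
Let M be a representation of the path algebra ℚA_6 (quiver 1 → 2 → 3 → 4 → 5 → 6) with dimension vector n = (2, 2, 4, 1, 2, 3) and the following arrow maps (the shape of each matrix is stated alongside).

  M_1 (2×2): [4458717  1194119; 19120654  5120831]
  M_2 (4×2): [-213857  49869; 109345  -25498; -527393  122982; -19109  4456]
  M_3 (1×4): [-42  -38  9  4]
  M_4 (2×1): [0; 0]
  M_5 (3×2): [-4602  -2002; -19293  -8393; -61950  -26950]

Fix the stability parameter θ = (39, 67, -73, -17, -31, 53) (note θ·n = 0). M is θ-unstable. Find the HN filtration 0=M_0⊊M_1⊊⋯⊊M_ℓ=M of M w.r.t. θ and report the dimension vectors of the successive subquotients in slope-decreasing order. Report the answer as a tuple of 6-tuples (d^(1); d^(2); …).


Via rank(M_{q-1}∘⋯∘M_p): M ≅ I[1,3], I[1,4], I[3,3]^2, I[5,5], I[5,6], I[6,6]^2.
μ_θ-semistable layers: μ^(1)=53; μ^(2)=11; μ^(3)=4; μ^(4)=-31; μ^(5)=-73

((0, 0, 0, 0, 0, 3); (1, 1, 1, 0, 0, 0); (1, 1, 1, 1, 0, 0); (0, 0, 0, 0, 2, 0); (0, 0, 2, 0, 0, 0))


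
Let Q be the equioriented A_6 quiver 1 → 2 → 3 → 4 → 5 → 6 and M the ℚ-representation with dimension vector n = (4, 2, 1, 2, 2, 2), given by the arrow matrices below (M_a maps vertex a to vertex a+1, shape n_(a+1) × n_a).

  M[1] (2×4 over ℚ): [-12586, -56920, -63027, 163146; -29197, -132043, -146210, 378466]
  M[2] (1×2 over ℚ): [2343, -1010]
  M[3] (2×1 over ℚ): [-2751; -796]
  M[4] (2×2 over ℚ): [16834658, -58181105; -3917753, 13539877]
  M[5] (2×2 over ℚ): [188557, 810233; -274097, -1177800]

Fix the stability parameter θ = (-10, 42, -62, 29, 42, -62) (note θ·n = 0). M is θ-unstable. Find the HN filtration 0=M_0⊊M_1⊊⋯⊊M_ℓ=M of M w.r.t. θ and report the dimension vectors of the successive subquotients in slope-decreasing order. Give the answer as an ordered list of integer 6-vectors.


Barcode: M ≅ I[1,1]^2, I[1,2], I[1,6], I[4,6]. HN layers by μ_θ (3 steps, strictly decreasing):
  μ^(1)=42; μ^(2)=3; μ^(3)=-10

((0, 1, 0, 0, 0, 0); (0, 0, 0, 2, 2, 2); (4, 1, 1, 0, 0, 0))


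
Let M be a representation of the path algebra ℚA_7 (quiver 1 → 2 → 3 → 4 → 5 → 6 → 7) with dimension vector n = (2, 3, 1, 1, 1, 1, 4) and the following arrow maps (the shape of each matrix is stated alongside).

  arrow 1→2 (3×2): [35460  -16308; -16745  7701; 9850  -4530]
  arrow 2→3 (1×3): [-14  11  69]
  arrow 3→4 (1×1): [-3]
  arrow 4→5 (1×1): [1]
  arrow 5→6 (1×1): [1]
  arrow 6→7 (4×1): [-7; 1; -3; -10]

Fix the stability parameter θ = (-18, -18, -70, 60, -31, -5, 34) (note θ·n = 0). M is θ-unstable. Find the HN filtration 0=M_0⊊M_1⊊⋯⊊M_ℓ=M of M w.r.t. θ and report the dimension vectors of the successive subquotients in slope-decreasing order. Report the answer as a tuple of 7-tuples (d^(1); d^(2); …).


Via rank(M_{q-1}∘⋯∘M_p): M ≅ I[1,1], I[1,7], I[2,2]^2, I[7,7]^3.
μ_θ-semistable layers: μ^(1)=34; μ^(2)=8; μ^(3)=-18; μ^(4)=-106/3

((0, 0, 0, 0, 0, 0, 4); (0, 0, 0, 1, 1, 1, 0); (1, 2, 0, 0, 0, 0, 0); (1, 1, 1, 0, 0, 0, 0))


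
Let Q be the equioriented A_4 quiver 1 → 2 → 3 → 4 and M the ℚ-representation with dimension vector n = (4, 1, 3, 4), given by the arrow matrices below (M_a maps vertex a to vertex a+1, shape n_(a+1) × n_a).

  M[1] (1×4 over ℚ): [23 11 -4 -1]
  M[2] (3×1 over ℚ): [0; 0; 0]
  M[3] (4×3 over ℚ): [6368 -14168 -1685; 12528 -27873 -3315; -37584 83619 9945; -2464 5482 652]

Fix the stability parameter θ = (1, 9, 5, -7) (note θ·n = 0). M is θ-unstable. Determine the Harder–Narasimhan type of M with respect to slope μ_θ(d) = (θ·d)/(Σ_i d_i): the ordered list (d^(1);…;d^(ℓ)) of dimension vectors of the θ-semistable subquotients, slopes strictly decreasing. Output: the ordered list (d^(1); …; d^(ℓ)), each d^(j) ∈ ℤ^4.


Interval decomposition of M: I[1,1]^3, I[1,2], I[3,3], I[3,4]^2, I[4,4]^2.
HN type (ℓ=5): μ^(1)=9; μ^(2)=5; μ^(3)=1; μ^(4)=-1; μ^(5)=-7

((0, 1, 0, 0); (0, 0, 1, 0); (4, 0, 0, 0); (0, 0, 2, 2); (0, 0, 0, 2))


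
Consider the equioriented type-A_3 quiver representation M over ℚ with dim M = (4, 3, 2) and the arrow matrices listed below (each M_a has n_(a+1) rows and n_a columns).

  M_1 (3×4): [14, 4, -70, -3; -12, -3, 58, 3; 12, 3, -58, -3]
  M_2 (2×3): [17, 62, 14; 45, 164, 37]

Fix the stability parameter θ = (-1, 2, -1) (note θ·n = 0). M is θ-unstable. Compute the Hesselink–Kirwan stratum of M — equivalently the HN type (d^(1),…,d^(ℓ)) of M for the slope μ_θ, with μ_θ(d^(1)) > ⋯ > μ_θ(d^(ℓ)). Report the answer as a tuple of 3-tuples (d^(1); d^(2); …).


Barcode: M ≅ I[1,1]^2, I[1,3]^2, I[2,2]. HN layers by μ_θ (3 steps, strictly decreasing):
  μ^(1)=2; μ^(2)=1/2; μ^(3)=-1

((0, 1, 0); (0, 2, 2); (4, 0, 0))


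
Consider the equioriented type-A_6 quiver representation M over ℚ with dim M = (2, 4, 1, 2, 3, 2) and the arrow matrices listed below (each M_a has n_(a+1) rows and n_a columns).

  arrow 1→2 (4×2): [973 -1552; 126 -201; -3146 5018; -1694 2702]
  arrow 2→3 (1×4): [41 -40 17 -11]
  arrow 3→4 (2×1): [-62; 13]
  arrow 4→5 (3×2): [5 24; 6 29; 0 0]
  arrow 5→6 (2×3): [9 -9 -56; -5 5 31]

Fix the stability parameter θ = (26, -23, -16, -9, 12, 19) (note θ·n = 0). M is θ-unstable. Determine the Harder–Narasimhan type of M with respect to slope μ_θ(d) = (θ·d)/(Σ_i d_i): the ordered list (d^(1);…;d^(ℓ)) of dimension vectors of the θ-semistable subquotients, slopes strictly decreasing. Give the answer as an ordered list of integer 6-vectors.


Interval decomposition of M: I[1,2], I[1,6], I[2,2]^2, I[4,5], I[5,6].
HN type (ℓ=6): μ^(1)=19; μ^(2)=12; μ^(3)=3/2; μ^(4)=-11/2; μ^(5)=-9; μ^(6)=-23

((0, 0, 0, 0, 0, 2); (0, 0, 0, 0, 3, 0); (1, 1, 0, 0, 0, 0); (1, 1, 1, 1, 0, 0); (0, 0, 0, 1, 0, 0); (0, 2, 0, 0, 0, 0))


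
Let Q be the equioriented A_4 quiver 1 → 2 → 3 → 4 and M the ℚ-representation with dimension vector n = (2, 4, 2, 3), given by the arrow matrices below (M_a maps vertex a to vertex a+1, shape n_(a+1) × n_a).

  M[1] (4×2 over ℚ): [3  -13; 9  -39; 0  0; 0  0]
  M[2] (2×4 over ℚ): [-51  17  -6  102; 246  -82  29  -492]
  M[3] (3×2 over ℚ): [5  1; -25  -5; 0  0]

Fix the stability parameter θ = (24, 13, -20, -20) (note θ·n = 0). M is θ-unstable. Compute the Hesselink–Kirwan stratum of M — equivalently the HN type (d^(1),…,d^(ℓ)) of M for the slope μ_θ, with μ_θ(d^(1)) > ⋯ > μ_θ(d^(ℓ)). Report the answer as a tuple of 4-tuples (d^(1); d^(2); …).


Interval decomposition of M: I[1,1], I[1,2], I[2,2], I[2,3], I[2,4], I[4,4]^2.
HN type (ℓ=6): μ^(1)=24; μ^(2)=37/2; μ^(3)=13; μ^(4)=-7/2; μ^(5)=-9; μ^(6)=-20

((1, 0, 0, 0); (1, 1, 0, 0); (0, 1, 0, 0); (0, 1, 1, 0); (0, 1, 1, 1); (0, 0, 0, 2))


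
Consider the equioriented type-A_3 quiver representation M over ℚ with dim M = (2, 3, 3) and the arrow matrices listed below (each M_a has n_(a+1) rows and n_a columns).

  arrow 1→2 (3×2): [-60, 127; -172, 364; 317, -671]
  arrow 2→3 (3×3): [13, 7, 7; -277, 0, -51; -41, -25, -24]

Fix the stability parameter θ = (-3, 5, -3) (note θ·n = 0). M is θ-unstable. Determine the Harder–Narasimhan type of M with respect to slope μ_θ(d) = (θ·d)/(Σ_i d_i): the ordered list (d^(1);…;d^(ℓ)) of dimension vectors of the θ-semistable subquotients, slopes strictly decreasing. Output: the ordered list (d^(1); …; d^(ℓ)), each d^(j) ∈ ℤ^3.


Barcode: M ≅ I[1,3]^2, I[2,3]. HN layers by μ_θ (2 steps, strictly decreasing):
  μ^(1)=1; μ^(2)=-3

((0, 3, 3); (2, 0, 0))


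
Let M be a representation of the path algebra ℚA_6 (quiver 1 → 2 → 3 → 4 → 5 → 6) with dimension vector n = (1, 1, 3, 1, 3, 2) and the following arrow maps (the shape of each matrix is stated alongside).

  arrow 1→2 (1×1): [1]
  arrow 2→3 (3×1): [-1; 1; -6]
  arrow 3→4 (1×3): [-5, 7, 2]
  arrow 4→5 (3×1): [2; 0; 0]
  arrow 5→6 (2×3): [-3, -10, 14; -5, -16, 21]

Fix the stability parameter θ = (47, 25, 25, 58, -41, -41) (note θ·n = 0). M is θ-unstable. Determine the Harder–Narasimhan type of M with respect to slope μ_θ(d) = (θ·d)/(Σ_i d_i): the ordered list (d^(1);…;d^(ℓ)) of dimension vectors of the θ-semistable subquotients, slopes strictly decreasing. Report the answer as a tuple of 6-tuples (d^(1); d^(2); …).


Barcode: M ≅ I[1,3], I[3,3], I[3,6], I[5,5], I[5,6]. HN layers by μ_θ (4 steps, strictly decreasing):
  μ^(1)=97/3; μ^(2)=25; μ^(3)=1/4; μ^(4)=-41

((1, 1, 1, 0, 0, 0); (0, 0, 1, 0, 0, 0); (0, 0, 1, 1, 1, 1); (0, 0, 0, 0, 2, 1))


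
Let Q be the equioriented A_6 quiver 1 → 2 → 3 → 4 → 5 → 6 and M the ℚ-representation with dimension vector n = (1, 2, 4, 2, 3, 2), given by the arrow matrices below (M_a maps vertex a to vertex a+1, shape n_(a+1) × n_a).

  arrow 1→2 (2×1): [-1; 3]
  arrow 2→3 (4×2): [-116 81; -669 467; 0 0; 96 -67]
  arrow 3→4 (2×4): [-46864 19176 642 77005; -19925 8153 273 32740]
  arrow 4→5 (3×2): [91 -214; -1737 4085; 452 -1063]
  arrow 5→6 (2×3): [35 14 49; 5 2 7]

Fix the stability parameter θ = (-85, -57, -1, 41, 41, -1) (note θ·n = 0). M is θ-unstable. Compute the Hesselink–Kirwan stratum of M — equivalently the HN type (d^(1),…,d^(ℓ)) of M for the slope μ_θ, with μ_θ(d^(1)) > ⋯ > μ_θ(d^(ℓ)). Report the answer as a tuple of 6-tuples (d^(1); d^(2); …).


Interval decomposition of M: I[1,5], I[2,6], I[3,3]^2, I[5,5], I[6,6].
HN type (ℓ=5): μ^(1)=41; μ^(2)=27; μ^(3)=-1; μ^(4)=-57; μ^(5)=-85

((0, 0, 0, 1, 2, 0); (0, 0, 0, 1, 1, 1); (0, 0, 4, 0, 0, 1); (0, 2, 0, 0, 0, 0); (1, 0, 0, 0, 0, 0))


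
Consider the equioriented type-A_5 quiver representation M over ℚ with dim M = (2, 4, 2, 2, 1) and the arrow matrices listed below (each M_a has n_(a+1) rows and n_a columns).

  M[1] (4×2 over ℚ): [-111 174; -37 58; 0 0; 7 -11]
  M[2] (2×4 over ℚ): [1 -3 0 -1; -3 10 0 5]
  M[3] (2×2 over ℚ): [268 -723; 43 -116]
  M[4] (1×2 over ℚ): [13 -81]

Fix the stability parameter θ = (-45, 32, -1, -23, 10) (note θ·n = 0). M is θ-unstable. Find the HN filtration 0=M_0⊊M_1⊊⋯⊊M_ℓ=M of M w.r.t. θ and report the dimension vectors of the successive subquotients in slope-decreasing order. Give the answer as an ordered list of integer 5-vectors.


Via rank(M_{q-1}∘⋯∘M_p): M ≅ I[1,4], I[1,5], I[2,2]^2.
μ_θ-semistable layers: μ^(1)=32; μ^(2)=10; μ^(3)=8/3; μ^(4)=-45

((0, 2, 0, 0, 0); (0, 0, 0, 0, 1); (0, 2, 2, 2, 0); (2, 0, 0, 0, 0))


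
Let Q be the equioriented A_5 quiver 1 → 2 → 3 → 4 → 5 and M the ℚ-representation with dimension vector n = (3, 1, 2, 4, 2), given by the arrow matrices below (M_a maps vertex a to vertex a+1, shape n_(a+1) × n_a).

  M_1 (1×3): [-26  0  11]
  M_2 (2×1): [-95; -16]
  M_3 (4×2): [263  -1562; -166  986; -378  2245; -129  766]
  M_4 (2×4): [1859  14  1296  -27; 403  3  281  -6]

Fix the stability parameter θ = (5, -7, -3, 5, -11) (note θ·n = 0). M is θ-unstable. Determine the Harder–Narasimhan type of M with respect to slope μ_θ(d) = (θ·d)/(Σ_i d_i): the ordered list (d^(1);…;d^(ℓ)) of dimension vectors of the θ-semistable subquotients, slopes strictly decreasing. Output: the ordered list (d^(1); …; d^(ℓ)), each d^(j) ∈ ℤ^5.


Interval decomposition of M: I[1,1]^2, I[1,5], I[3,4], I[4,4], I[4,5].
HN type (ℓ=3): μ^(1)=5; μ^(2)=-11/5; μ^(3)=-3

((2, 0, 0, 2, 0); (1, 1, 1, 1, 1); (0, 0, 1, 1, 1))


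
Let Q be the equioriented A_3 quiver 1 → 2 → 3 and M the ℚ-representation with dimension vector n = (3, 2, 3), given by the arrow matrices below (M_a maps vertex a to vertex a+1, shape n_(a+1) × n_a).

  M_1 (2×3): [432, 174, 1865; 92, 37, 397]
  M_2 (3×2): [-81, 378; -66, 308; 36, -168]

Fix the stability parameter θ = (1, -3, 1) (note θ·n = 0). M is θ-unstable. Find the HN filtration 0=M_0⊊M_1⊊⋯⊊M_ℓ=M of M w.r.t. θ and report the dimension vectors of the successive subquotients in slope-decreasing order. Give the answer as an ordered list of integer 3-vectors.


Barcode: M ≅ I[1,1], I[1,2], I[1,3], I[3,3]^2. HN layers by μ_θ (2 steps, strictly decreasing):
  μ^(1)=1; μ^(2)=-1

((1, 0, 3); (2, 2, 0))


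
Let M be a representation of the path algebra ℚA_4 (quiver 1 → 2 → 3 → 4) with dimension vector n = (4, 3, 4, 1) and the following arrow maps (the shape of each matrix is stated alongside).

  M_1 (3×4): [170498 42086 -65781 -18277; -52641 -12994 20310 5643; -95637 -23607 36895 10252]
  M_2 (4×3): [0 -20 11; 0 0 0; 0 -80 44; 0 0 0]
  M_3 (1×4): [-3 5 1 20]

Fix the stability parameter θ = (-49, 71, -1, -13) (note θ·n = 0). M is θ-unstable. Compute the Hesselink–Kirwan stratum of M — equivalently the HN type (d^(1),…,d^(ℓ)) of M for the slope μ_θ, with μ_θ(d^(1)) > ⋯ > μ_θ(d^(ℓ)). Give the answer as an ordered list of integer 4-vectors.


Barcode: M ≅ I[1,1], I[1,2]^2, I[1,4], I[3,3]^3. HN layers by μ_θ (4 steps, strictly decreasing):
  μ^(1)=71; μ^(2)=19; μ^(3)=-1; μ^(4)=-49

((0, 2, 0, 0); (0, 1, 1, 1); (0, 0, 3, 0); (4, 0, 0, 0))


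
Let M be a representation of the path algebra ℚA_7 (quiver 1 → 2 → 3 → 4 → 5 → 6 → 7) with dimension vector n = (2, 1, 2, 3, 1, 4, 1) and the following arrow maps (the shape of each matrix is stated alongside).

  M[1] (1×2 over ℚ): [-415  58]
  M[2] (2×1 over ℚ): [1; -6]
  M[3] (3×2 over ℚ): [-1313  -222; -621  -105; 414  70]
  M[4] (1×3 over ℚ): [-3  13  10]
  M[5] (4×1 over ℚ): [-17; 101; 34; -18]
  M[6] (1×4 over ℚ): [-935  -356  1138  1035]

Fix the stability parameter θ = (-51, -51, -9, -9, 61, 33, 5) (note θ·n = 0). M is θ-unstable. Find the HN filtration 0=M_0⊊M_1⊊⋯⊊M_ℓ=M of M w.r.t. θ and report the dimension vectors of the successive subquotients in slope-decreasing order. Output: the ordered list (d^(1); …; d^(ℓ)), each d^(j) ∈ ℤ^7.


Barcode: M ≅ I[1,1], I[1,4], I[3,7], I[4,4], I[6,6]^3. HN layers by μ_θ (3 steps, strictly decreasing):
  μ^(1)=33; μ^(2)=-9; μ^(3)=-51

((0, 0, 0, 0, 1, 4, 1); (0, 0, 2, 3, 0, 0, 0); (2, 1, 0, 0, 0, 0, 0))


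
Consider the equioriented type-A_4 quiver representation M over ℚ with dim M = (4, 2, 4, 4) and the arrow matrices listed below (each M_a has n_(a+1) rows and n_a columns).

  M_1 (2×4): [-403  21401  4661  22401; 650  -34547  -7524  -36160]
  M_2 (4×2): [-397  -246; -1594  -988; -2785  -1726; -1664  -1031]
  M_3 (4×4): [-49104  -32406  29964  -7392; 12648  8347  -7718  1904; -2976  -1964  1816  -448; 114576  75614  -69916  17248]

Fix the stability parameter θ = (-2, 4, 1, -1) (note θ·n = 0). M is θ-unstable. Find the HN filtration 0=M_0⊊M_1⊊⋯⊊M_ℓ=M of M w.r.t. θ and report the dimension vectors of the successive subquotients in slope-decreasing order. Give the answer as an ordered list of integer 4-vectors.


Via rank(M_{q-1}∘⋯∘M_p): M ≅ I[1,1]^2, I[1,3]^2, I[3,3], I[3,4], I[4,4]^3.
μ_θ-semistable layers: μ^(1)=5/2; μ^(2)=1; μ^(3)=0; μ^(4)=-1; μ^(5)=-2

((0, 2, 2, 0); (0, 0, 1, 0); (0, 0, 1, 1); (0, 0, 0, 3); (4, 0, 0, 0))


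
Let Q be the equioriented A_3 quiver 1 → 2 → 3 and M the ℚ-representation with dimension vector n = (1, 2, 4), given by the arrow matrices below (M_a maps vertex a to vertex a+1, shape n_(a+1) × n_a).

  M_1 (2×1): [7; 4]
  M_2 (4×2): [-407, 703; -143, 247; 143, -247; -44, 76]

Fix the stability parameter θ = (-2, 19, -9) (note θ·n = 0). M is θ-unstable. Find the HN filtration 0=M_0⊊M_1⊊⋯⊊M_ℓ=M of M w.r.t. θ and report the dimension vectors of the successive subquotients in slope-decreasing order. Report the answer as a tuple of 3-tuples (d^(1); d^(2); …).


Via rank(M_{q-1}∘⋯∘M_p): M ≅ I[1,3], I[2,2], I[3,3]^3.
μ_θ-semistable layers: μ^(1)=19; μ^(2)=5; μ^(3)=-2; μ^(4)=-9

((0, 1, 0); (0, 1, 1); (1, 0, 0); (0, 0, 3))


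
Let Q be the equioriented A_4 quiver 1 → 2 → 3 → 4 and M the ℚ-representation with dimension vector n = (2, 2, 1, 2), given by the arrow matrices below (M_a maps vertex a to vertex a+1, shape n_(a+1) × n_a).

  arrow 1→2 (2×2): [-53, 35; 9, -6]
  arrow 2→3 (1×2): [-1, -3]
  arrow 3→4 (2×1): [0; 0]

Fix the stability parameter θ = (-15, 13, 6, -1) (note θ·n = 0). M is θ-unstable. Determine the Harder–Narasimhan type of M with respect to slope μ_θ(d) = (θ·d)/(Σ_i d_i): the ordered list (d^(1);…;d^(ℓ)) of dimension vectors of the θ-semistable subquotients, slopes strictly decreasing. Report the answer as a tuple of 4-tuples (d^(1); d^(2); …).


Barcode: M ≅ I[1,2], I[1,3], I[4,4]^2. HN layers by μ_θ (4 steps, strictly decreasing):
  μ^(1)=13; μ^(2)=19/2; μ^(3)=-1; μ^(4)=-15

((0, 1, 0, 0); (0, 1, 1, 0); (0, 0, 0, 2); (2, 0, 0, 0))


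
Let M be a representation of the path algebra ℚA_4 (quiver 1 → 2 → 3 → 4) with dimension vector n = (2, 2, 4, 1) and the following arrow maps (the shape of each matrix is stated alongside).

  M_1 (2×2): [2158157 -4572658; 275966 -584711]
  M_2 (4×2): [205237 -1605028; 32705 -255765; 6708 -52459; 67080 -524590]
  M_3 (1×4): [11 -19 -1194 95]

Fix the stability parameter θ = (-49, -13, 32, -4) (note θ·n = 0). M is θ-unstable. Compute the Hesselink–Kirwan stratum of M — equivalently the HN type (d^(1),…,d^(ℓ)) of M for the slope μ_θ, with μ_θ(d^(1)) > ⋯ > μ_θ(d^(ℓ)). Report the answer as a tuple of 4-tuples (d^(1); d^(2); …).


Interval decomposition of M: I[1,3], I[1,4], I[3,3]^2.
HN type (ℓ=4): μ^(1)=32; μ^(2)=14; μ^(3)=-13; μ^(4)=-49

((0, 0, 3, 0); (0, 0, 1, 1); (0, 2, 0, 0); (2, 0, 0, 0))


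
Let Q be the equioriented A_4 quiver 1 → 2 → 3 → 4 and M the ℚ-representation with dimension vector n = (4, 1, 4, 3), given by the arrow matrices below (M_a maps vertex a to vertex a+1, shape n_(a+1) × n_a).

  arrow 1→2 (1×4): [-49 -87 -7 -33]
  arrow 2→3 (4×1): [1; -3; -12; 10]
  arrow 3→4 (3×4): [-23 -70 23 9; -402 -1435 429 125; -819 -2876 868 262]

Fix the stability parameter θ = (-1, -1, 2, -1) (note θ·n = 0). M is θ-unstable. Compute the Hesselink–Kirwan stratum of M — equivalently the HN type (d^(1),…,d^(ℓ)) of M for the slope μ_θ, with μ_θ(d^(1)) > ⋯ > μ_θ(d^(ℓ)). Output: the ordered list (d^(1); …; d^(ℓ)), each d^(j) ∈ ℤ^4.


Via rank(M_{q-1}∘⋯∘M_p): M ≅ I[1,1]^3, I[1,4], I[3,3], I[3,4]^2.
μ_θ-semistable layers: μ^(1)=2; μ^(2)=1/2; μ^(3)=-1

((0, 0, 1, 0); (0, 0, 3, 3); (4, 1, 0, 0))


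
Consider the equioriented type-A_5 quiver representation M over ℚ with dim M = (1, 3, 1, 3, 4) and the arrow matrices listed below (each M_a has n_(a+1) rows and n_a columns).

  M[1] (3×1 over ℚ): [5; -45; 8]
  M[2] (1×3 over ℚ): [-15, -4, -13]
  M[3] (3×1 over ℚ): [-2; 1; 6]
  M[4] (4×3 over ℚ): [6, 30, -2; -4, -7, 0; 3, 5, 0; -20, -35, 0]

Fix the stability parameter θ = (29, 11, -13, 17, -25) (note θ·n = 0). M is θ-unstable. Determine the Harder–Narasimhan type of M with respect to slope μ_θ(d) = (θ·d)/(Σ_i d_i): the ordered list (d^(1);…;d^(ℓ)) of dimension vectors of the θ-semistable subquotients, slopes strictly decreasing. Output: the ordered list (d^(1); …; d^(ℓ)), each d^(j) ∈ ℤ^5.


Via rank(M_{q-1}∘⋯∘M_p): M ≅ I[1,5], I[2,2]^2, I[4,5]^2, I[5,5].
μ_θ-semistable layers: μ^(1)=11; μ^(2)=19/5; μ^(3)=-4; μ^(4)=-25

((0, 2, 0, 0, 0); (1, 1, 1, 1, 1); (0, 0, 0, 2, 2); (0, 0, 0, 0, 1))


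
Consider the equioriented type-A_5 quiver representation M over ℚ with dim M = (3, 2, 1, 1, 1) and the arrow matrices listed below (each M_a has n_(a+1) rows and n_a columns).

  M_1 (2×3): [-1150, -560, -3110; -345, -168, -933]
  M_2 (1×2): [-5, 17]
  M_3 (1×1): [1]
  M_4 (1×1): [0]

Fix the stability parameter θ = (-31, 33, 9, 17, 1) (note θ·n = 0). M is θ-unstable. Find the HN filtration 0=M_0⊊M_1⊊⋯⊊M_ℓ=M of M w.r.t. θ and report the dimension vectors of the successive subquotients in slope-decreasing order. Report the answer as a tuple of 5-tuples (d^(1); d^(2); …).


Barcode: M ≅ I[1,1]^2, I[1,4], I[2,2], I[5,5]. HN layers by μ_θ (4 steps, strictly decreasing):
  μ^(1)=33; μ^(2)=59/3; μ^(3)=1; μ^(4)=-31

((0, 1, 0, 0, 0); (0, 1, 1, 1, 0); (0, 0, 0, 0, 1); (3, 0, 0, 0, 0))


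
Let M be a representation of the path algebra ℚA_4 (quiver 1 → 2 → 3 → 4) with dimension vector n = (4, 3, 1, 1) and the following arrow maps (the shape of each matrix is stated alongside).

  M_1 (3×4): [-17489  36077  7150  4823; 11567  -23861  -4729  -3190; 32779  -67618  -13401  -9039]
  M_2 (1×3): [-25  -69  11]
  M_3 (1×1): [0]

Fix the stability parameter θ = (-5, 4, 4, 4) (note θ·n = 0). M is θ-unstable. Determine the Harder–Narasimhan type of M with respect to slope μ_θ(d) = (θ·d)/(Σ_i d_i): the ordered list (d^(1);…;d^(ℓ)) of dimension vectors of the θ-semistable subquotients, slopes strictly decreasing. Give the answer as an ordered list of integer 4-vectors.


Via rank(M_{q-1}∘⋯∘M_p): M ≅ I[1,1], I[1,2]^2, I[1,3], I[4,4].
μ_θ-semistable layers: μ^(1)=4; μ^(2)=-5

((0, 3, 1, 1); (4, 0, 0, 0))


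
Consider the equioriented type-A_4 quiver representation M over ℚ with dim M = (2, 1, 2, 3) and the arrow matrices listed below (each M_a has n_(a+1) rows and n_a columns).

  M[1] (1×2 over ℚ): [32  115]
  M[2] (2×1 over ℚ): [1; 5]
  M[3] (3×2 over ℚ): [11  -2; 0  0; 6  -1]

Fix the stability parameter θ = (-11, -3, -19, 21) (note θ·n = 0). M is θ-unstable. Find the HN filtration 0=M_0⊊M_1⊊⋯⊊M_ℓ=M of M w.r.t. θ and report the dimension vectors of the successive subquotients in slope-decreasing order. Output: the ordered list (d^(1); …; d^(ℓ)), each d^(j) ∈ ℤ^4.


Interval decomposition of M: I[1,1], I[1,4], I[3,4], I[4,4].
HN type (ℓ=3): μ^(1)=21; μ^(2)=-11; μ^(3)=-19

((0, 0, 0, 3); (2, 1, 1, 0); (0, 0, 1, 0))


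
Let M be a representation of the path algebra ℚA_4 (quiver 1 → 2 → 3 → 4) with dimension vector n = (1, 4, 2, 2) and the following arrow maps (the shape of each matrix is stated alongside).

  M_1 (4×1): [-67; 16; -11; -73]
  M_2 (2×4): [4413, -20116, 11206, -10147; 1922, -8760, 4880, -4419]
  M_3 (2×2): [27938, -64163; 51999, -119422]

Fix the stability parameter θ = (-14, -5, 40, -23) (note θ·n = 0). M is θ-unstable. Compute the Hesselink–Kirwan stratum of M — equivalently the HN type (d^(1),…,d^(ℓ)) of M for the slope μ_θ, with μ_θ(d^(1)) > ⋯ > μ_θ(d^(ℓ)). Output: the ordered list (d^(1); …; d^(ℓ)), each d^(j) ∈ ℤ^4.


Interval decomposition of M: I[1,4], I[2,2]^2, I[2,4].
HN type (ℓ=3): μ^(1)=17/2; μ^(2)=-5; μ^(3)=-14

((0, 0, 2, 2); (0, 4, 0, 0); (1, 0, 0, 0))


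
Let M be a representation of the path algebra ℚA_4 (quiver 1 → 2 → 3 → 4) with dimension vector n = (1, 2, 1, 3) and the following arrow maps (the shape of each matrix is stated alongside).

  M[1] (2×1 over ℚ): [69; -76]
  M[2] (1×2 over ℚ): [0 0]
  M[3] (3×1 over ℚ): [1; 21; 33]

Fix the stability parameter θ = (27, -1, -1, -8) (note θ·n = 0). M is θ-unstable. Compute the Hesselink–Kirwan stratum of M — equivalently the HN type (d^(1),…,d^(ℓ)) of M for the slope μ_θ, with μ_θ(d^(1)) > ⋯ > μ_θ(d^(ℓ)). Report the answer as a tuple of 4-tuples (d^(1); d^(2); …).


Via rank(M_{q-1}∘⋯∘M_p): M ≅ I[1,2], I[2,2], I[3,4], I[4,4]^2.
μ_θ-semistable layers: μ^(1)=13; μ^(2)=-1; μ^(3)=-9/2; μ^(4)=-8

((1, 1, 0, 0); (0, 1, 0, 0); (0, 0, 1, 1); (0, 0, 0, 2))


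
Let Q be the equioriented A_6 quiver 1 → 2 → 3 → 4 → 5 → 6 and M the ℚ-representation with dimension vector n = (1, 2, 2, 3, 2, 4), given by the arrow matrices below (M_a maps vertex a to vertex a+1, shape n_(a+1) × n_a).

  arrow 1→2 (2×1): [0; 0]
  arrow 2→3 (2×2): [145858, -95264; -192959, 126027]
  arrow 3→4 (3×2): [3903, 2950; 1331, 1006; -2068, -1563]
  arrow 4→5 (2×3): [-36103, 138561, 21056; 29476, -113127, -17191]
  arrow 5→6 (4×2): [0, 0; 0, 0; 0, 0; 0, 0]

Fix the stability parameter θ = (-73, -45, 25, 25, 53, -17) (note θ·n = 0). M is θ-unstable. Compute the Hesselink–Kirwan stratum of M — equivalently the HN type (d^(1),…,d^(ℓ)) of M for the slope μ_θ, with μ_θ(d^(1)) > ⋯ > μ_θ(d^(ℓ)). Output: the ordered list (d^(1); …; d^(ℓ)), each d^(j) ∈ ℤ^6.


Barcode: M ≅ I[1,1], I[2,5]^2, I[4,4], I[6,6]^4. HN layers by μ_θ (5 steps, strictly decreasing):
  μ^(1)=53; μ^(2)=25; μ^(3)=-17; μ^(4)=-45; μ^(5)=-73

((0, 0, 0, 0, 2, 0); (0, 0, 2, 3, 0, 0); (0, 0, 0, 0, 0, 4); (0, 2, 0, 0, 0, 0); (1, 0, 0, 0, 0, 0))


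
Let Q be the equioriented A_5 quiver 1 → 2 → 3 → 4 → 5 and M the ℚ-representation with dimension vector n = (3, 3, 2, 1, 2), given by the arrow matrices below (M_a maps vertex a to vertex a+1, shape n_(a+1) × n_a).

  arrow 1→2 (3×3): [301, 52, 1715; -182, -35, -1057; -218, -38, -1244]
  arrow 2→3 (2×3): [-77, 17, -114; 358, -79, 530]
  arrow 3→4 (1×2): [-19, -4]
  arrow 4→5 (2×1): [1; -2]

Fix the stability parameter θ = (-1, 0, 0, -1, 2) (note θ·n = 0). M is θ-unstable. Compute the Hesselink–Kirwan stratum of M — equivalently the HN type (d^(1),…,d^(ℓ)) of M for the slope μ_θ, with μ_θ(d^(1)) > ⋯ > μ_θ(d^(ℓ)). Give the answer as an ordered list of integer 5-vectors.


Barcode: M ≅ I[1,1], I[1,3], I[1,5], I[2,2], I[5,5]. HN layers by μ_θ (4 steps, strictly decreasing):
  μ^(1)=2; μ^(2)=0; μ^(3)=-1/3; μ^(4)=-1

((0, 0, 0, 0, 2); (0, 2, 1, 0, 0); (0, 1, 1, 1, 0); (3, 0, 0, 0, 0))


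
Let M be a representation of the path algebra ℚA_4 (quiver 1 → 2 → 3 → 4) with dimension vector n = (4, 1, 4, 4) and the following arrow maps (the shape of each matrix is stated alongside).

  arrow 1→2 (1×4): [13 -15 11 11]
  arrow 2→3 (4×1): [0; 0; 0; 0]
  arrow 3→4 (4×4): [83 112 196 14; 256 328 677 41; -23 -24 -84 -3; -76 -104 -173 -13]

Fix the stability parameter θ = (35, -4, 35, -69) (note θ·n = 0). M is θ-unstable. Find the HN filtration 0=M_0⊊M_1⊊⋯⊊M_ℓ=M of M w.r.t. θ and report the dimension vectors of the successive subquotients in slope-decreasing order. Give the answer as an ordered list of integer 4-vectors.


Interval decomposition of M: I[1,1]^3, I[1,2], I[3,3], I[3,4]^3, I[4,4].
HN type (ℓ=4): μ^(1)=35; μ^(2)=31/2; μ^(3)=-17; μ^(4)=-69

((3, 0, 1, 0); (1, 1, 0, 0); (0, 0, 3, 3); (0, 0, 0, 1))
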